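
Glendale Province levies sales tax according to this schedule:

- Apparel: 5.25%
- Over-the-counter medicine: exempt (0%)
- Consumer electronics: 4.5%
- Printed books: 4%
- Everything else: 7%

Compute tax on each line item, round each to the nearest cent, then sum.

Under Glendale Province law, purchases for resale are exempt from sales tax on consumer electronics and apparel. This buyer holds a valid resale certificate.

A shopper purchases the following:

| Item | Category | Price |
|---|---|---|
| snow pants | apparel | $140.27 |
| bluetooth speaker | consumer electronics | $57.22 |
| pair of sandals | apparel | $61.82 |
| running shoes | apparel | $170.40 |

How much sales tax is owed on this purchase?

$0.00

Snow pants $140.27: apparel, buyer-exempt → 0% → $0.00
Bluetooth speaker $57.22: consumer electronics, buyer-exempt → 0% → $0.00
Pair of sandals $61.82: apparel, buyer-exempt → 0% → $0.00
Running shoes $170.40: apparel, buyer-exempt → 0% → $0.00
Total tax = $0.00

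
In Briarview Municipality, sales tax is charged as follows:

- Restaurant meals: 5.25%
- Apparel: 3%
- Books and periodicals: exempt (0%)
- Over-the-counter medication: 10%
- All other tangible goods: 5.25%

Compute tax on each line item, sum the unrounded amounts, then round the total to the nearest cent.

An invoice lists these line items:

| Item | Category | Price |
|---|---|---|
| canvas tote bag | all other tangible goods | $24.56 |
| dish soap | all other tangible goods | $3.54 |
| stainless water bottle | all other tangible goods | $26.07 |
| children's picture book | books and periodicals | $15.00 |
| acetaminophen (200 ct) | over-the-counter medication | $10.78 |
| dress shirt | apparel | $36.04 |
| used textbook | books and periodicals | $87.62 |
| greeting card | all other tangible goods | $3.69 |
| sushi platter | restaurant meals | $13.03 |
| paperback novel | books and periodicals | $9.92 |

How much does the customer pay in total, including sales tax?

$236.13

Canvas tote bag $24.56: all other tangible goods → 5.25% → $1.2894
Dish soap $3.54: all other tangible goods → 5.25% → $0.18585
Stainless water bottle $26.07: all other tangible goods → 5.25% → $1.368675
Children's picture book $15.00: books and periodicals → 0% → $0.00
Acetaminophen (200 ct) $10.78: over-the-counter medication → 10% → $1.078
Dress shirt $36.04: apparel → 3% → $1.0812
Used textbook $87.62: books and periodicals → 0% → $0.00
Greeting card $3.69: all other tangible goods → 5.25% → $0.193725
Sushi platter $13.03: restaurant meals → 5.25% → $0.684075
Paperback novel $9.92: books and periodicals → 0% → $0.00
Subtotal = $230.25; unrounded tax = $5.880925 → $5.88; total due = $236.13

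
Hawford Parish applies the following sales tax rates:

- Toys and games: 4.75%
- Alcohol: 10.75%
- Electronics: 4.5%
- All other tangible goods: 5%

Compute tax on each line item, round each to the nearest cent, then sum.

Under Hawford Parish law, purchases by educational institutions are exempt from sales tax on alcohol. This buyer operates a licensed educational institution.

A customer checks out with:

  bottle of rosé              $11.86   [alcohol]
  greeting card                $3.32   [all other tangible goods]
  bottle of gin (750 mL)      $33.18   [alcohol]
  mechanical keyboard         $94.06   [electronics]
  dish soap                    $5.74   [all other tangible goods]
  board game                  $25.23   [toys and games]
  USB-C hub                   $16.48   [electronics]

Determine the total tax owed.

$6.63

Bottle of rosé $11.86: alcohol, buyer-exempt → 0% → $0.00
Greeting card $3.32: all other tangible goods → 5% → $0.17
Bottle of gin (750 mL) $33.18: alcohol, buyer-exempt → 0% → $0.00
Mechanical keyboard $94.06: electronics → 4.5% → $4.23
Dish soap $5.74: all other tangible goods → 5% → $0.29
Board game $25.23: toys and games → 4.75% → $1.20
USB-C hub $16.48: electronics → 4.5% → $0.74
Total tax = $0.17 + $4.23 + $0.29 + $1.20 + $0.74 = $6.63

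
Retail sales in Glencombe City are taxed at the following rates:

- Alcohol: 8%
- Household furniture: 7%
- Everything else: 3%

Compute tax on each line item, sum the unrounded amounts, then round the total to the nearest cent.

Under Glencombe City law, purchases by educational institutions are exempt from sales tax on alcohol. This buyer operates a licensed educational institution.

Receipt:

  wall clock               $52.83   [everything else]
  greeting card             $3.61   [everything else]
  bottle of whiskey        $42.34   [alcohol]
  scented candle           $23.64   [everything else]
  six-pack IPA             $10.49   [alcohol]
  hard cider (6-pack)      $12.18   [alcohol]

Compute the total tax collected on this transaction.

Wall clock $52.83: everything else → 3% → $1.5849
Greeting card $3.61: everything else → 3% → $0.1083
Bottle of whiskey $42.34: alcohol, buyer-exempt → 0% → $0.00
Scented candle $23.64: everything else → 3% → $0.7092
Six-pack IPA $10.49: alcohol, buyer-exempt → 0% → $0.00
Hard cider (6-pack) $12.18: alcohol, buyer-exempt → 0% → $0.00
Unrounded tax sum = $2.4024 → $2.40

$2.40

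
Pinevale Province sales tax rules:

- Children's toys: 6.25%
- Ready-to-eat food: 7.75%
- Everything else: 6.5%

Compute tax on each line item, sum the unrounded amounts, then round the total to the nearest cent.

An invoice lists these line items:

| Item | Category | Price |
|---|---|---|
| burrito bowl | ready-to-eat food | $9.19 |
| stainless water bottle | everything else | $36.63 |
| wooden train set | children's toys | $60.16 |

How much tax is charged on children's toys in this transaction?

$3.76

Wooden train set $60.16: children's toys → 6.25% → $3.76
Tax on children's toys: unrounded sum = $3.76 → $3.76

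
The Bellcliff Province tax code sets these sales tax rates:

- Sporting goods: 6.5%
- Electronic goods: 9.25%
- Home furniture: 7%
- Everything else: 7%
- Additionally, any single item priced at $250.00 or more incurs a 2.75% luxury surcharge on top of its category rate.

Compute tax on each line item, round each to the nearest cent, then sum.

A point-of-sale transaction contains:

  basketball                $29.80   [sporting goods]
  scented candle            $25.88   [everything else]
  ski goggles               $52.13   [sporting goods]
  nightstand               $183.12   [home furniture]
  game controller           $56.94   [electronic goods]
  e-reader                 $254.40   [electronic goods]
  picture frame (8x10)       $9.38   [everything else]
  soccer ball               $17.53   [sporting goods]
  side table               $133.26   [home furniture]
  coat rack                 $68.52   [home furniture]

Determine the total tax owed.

Basketball $29.80: sporting goods → 6.5% → $1.94
Scented candle $25.88: everything else → 7% → $1.81
Ski goggles $52.13: sporting goods → 6.5% → $3.39
Nightstand $183.12: home furniture → 7% → $12.82
Game controller $56.94: electronic goods → 9.25% → $5.27
E-reader $254.40: electronic goods → 9.25% + 2.75% surcharge = 12% → $30.53
Picture frame (8x10) $9.38: everything else → 7% → $0.66
Soccer ball $17.53: sporting goods → 6.5% → $1.14
Side table $133.26: home furniture → 7% → $9.33
Coat rack $68.52: home furniture → 7% → $4.80
Total tax = $1.94 + $1.81 + $3.39 + $12.82 + $5.27 + $30.53 + $0.66 + $1.14 + $9.33 + $4.80 = $71.69

$71.69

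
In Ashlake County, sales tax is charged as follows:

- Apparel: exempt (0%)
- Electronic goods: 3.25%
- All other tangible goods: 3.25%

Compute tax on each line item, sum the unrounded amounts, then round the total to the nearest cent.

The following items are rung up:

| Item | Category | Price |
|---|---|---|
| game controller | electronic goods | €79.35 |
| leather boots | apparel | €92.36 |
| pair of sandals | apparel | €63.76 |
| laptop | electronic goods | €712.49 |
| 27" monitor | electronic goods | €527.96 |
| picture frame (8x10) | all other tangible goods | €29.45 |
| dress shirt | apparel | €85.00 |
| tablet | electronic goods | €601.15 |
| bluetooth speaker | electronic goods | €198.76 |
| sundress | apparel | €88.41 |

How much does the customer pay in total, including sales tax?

€2548.54

Game controller €79.35: electronic goods → 3.25% → €2.578875
Leather boots €92.36: apparel → 0% → €0.00
Pair of sandals €63.76: apparel → 0% → €0.00
Laptop €712.49: electronic goods → 3.25% → €23.155925
27" monitor €527.96: electronic goods → 3.25% → €17.1587
Picture frame (8x10) €29.45: all other tangible goods → 3.25% → €0.957125
Dress shirt €85.00: apparel → 0% → €0.00
Tablet €601.15: electronic goods → 3.25% → €19.537375
Bluetooth speaker €198.76: electronic goods → 3.25% → €6.4597
Sundress €88.41: apparel → 0% → €0.00
Subtotal = €2478.69; unrounded tax = €69.8477 → €69.85; total due = €2548.54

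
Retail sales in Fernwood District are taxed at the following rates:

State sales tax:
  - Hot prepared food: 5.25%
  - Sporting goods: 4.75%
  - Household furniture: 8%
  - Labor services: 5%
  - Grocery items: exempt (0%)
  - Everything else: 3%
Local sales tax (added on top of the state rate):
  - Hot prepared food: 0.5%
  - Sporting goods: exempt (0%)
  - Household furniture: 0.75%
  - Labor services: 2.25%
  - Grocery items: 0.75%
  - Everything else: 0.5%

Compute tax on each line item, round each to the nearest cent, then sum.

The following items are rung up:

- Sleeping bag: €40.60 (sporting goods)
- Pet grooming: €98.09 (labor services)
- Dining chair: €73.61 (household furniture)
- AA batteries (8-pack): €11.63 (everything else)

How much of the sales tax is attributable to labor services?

€7.11

Pet grooming €98.09: labor services → 5% + 2.25% local = 7.25% → €7.11
Tax on labor services = €7.11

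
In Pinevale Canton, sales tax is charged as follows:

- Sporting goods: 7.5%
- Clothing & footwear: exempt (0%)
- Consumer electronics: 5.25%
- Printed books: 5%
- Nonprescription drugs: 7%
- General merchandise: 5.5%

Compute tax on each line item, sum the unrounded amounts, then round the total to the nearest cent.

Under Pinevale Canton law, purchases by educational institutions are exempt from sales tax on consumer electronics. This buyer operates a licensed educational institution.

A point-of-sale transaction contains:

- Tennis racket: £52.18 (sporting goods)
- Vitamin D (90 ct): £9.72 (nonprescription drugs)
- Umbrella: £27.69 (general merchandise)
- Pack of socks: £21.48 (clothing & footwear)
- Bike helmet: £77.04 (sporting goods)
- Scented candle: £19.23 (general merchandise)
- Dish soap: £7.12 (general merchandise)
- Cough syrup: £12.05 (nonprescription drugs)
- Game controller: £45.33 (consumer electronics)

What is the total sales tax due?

Tennis racket £52.18: sporting goods → 7.5% → £3.9135
Vitamin D (90 ct) £9.72: nonprescription drugs → 7% → £0.6804
Umbrella £27.69: general merchandise → 5.5% → £1.52295
Pack of socks £21.48: clothing & footwear → 0% → £0.00
Bike helmet £77.04: sporting goods → 7.5% → £5.778
Scented candle £19.23: general merchandise → 5.5% → £1.05765
Dish soap £7.12: general merchandise → 5.5% → £0.3916
Cough syrup £12.05: nonprescription drugs → 7% → £0.8435
Game controller £45.33: consumer electronics, buyer-exempt → 0% → £0.00
Unrounded tax sum = £14.1876 → £14.19

£14.19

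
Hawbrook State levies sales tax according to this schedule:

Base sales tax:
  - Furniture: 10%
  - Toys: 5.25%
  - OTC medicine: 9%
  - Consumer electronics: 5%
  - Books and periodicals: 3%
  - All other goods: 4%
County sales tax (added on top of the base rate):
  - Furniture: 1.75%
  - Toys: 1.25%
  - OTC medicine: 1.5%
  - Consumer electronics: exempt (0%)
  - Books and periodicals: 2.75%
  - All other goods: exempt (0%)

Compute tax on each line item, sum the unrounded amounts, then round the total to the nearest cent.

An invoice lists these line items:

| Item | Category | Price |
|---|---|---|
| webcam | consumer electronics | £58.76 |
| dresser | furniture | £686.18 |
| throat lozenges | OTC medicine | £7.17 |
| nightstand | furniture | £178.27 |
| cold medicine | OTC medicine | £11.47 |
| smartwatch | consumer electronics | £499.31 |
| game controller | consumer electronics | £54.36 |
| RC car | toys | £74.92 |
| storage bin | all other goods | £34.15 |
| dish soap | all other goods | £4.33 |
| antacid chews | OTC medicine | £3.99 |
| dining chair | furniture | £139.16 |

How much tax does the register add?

£157.33

Webcam £58.76: consumer electronics → 5% + 0% county = 5% → £2.938
Dresser £686.18: furniture → 10% + 1.75% county = 11.75% → £80.62615
Throat lozenges £7.17: OTC medicine → 9% + 1.5% county = 10.5% → £0.75285
Nightstand £178.27: furniture → 10% + 1.75% county = 11.75% → £20.946725
Cold medicine £11.47: OTC medicine → 9% + 1.5% county = 10.5% → £1.20435
Smartwatch £499.31: consumer electronics → 5% + 0% county = 5% → £24.9655
Game controller £54.36: consumer electronics → 5% + 0% county = 5% → £2.718
RC car £74.92: toys → 5.25% + 1.25% county = 6.5% → £4.8698
Storage bin £34.15: all other goods → 4% + 0% county = 4% → £1.366
Dish soap £4.33: all other goods → 4% + 0% county = 4% → £0.1732
Antacid chews £3.99: OTC medicine → 9% + 1.5% county = 10.5% → £0.41895
Dining chair £139.16: furniture → 10% + 1.75% county = 11.75% → £16.3513
Unrounded tax sum = £157.330825 → £157.33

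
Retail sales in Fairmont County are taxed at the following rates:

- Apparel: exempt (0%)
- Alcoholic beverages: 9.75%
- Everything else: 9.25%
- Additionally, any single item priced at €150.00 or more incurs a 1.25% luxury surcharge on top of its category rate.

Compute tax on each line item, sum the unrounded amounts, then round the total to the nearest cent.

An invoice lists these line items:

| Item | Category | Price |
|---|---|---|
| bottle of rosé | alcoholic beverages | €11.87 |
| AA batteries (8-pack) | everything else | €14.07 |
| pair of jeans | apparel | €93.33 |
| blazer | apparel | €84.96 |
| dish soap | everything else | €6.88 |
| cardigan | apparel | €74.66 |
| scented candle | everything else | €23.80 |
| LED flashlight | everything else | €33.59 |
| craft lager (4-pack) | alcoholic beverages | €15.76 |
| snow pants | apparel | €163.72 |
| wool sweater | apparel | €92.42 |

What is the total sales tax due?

€11.99

Bottle of rosé €11.87: alcoholic beverages → 9.75% → €1.157325
AA batteries (8-pack) €14.07: everything else → 9.25% → €1.301475
Pair of jeans €93.33: apparel → 0% → €0.00
Blazer €84.96: apparel → 0% → €0.00
Dish soap €6.88: everything else → 9.25% → €0.6364
Cardigan €74.66: apparel → 0% → €0.00
Scented candle €23.80: everything else → 9.25% → €2.2015
LED flashlight €33.59: everything else → 9.25% → €3.107075
Craft lager (4-pack) €15.76: alcoholic beverages → 9.75% → €1.5366
Snow pants €163.72: apparel → 0% + 1.25% surcharge = 1.25% → €2.0465
Wool sweater €92.42: apparel → 0% → €0.00
Unrounded tax sum = €11.986875 → €11.99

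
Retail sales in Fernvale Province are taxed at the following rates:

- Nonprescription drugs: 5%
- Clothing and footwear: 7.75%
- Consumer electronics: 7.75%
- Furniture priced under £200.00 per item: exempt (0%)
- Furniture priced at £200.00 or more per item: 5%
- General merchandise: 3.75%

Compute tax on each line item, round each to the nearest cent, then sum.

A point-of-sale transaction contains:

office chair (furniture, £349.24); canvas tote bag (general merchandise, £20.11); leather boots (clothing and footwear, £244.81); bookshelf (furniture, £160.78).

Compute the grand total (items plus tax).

£812.12

Office chair £349.24: furniture, £200.00 or more → 5% → £17.46
Canvas tote bag £20.11: general merchandise → 3.75% → £0.75
Leather boots £244.81: clothing and footwear → 7.75% → £18.97
Bookshelf £160.78: furniture, under £200.00 → 0% → £0.00
Subtotal = £774.94; tax = £37.18; total due = £812.12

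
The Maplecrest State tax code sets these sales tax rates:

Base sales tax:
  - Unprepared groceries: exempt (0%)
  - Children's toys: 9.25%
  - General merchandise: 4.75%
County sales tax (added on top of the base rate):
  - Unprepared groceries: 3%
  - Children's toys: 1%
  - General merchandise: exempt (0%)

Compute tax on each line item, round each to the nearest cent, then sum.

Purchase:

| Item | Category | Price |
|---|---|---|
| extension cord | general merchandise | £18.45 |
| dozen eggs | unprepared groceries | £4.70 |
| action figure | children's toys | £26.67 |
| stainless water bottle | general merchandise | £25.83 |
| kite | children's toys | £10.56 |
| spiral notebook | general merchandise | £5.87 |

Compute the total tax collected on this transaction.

Extension cord £18.45: general merchandise → 4.75% + 0% county = 4.75% → £0.88
Dozen eggs £4.70: unprepared groceries → 0% + 3% county = 3% → £0.14
Action figure £26.67: children's toys → 9.25% + 1% county = 10.25% → £2.73
Stainless water bottle £25.83: general merchandise → 4.75% + 0% county = 4.75% → £1.23
Kite £10.56: children's toys → 9.25% + 1% county = 10.25% → £1.08
Spiral notebook £5.87: general merchandise → 4.75% + 0% county = 4.75% → £0.28
Total tax = £0.88 + £0.14 + £2.73 + £1.23 + £1.08 + £0.28 = £6.34

£6.34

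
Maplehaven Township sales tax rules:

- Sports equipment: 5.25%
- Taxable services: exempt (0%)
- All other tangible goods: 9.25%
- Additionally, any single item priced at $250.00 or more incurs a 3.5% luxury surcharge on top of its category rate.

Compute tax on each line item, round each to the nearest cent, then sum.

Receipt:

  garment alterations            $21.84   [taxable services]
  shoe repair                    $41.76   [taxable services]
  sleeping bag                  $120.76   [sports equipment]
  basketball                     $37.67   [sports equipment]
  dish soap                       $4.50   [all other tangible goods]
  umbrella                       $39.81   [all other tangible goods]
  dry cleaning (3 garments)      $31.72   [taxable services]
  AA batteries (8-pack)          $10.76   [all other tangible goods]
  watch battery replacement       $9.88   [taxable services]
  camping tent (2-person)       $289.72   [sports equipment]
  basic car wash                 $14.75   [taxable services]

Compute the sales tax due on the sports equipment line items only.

$33.67

Sleeping bag $120.76: sports equipment → 5.25% → $6.34
Basketball $37.67: sports equipment → 5.25% → $1.98
Camping tent (2-person) $289.72: sports equipment → 5.25% + 3.5% surcharge = 8.75% → $25.35
Tax on sports equipment = $6.34 + $1.98 + $25.35 = $33.67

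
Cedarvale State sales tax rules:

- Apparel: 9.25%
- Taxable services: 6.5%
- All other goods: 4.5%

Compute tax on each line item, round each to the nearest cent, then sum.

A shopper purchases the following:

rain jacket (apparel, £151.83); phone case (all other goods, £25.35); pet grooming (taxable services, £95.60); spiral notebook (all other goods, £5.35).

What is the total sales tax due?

£21.63

Rain jacket £151.83: apparel → 9.25% → £14.04
Phone case £25.35: all other goods → 4.5% → £1.14
Pet grooming £95.60: taxable services → 6.5% → £6.21
Spiral notebook £5.35: all other goods → 4.5% → £0.24
Total tax = £14.04 + £1.14 + £6.21 + £0.24 = £21.63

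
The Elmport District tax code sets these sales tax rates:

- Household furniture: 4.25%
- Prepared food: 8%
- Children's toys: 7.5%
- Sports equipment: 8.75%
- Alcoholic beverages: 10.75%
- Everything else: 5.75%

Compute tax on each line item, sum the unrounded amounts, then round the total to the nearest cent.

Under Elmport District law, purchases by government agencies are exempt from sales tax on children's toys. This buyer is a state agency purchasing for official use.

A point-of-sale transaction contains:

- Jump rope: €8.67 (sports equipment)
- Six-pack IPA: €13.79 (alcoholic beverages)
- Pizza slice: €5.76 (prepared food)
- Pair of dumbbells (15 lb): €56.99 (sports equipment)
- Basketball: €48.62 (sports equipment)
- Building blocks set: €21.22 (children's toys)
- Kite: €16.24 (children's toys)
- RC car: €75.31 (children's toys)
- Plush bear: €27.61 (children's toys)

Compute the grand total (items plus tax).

€286.15

Jump rope €8.67: sports equipment → 8.75% → €0.758625
Six-pack IPA €13.79: alcoholic beverages → 10.75% → €1.482425
Pizza slice €5.76: prepared food → 8% → €0.4608
Pair of dumbbells (15 lb) €56.99: sports equipment → 8.75% → €4.986625
Basketball €48.62: sports equipment → 8.75% → €4.25425
Building blocks set €21.22: children's toys, buyer-exempt → 0% → €0.00
Kite €16.24: children's toys, buyer-exempt → 0% → €0.00
RC car €75.31: children's toys, buyer-exempt → 0% → €0.00
Plush bear €27.61: children's toys, buyer-exempt → 0% → €0.00
Subtotal = €274.21; unrounded tax = €11.942725 → €11.94; total due = €286.15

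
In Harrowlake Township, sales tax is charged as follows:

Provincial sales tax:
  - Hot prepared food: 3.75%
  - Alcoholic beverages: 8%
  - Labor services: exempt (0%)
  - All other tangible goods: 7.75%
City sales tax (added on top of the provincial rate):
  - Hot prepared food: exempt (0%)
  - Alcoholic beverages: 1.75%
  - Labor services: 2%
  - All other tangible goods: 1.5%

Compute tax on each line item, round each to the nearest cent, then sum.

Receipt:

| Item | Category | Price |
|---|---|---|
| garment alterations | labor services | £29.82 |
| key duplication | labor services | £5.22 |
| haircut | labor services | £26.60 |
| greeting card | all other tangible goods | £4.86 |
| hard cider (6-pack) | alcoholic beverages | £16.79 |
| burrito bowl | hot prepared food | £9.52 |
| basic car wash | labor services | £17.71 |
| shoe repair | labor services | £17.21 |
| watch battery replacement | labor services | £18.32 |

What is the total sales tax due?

£4.74

Garment alterations £29.82: labor services → 0% + 2% city = 2% → £0.60
Key duplication £5.22: labor services → 0% + 2% city = 2% → £0.10
Haircut £26.60: labor services → 0% + 2% city = 2% → £0.53
Greeting card £4.86: all other tangible goods → 7.75% + 1.5% city = 9.25% → £0.45
Hard cider (6-pack) £16.79: alcoholic beverages → 8% + 1.75% city = 9.75% → £1.64
Burrito bowl £9.52: hot prepared food → 3.75% + 0% city = 3.75% → £0.36
Basic car wash £17.71: labor services → 0% + 2% city = 2% → £0.35
Shoe repair £17.21: labor services → 0% + 2% city = 2% → £0.34
Watch battery replacement £18.32: labor services → 0% + 2% city = 2% → £0.37
Total tax = £0.60 + £0.10 + £0.53 + £0.45 + £1.64 + £0.36 + £0.35 + £0.34 + £0.37 = £4.74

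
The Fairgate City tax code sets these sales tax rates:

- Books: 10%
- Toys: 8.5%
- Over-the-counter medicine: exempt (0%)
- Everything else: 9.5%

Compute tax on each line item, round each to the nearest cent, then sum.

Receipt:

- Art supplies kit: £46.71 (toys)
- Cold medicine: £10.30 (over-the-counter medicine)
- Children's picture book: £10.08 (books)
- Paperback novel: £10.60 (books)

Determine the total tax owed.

Art supplies kit £46.71: toys → 8.5% → £3.97
Cold medicine £10.30: over-the-counter medicine → 0% → £0.00
Children's picture book £10.08: books → 10% → £1.01
Paperback novel £10.60: books → 10% → £1.06
Total tax = £3.97 + £1.01 + £1.06 = £6.04

£6.04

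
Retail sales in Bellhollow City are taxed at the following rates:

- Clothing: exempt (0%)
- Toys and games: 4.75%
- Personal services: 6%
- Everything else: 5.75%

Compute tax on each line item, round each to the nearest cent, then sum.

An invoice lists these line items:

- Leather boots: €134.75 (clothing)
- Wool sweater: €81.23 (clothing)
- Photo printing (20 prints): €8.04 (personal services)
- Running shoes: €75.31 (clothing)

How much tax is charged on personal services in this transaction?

€0.48

Photo printing (20 prints) €8.04: personal services → 6% → €0.48
Tax on personal services = €0.48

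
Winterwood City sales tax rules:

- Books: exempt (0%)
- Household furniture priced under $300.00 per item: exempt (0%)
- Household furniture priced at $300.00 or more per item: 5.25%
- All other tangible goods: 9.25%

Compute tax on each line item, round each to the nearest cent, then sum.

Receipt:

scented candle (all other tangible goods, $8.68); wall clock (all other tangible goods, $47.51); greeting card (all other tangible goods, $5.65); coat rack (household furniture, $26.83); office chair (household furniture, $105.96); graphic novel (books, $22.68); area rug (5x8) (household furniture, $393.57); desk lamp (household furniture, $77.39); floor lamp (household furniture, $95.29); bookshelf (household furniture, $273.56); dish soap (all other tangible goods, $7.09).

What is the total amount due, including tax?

$1091.24

Scented candle $8.68: all other tangible goods → 9.25% → $0.80
Wall clock $47.51: all other tangible goods → 9.25% → $4.39
Greeting card $5.65: all other tangible goods → 9.25% → $0.52
Coat rack $26.83: household furniture, under $300.00 → 0% → $0.00
Office chair $105.96: household furniture, under $300.00 → 0% → $0.00
Graphic novel $22.68: books → 0% → $0.00
Area rug (5x8) $393.57: household furniture, $300.00 or more → 5.25% → $20.66
Desk lamp $77.39: household furniture, under $300.00 → 0% → $0.00
Floor lamp $95.29: household furniture, under $300.00 → 0% → $0.00
Bookshelf $273.56: household furniture, under $300.00 → 0% → $0.00
Dish soap $7.09: all other tangible goods → 9.25% → $0.66
Subtotal = $1064.21; tax = $27.03; total due = $1091.24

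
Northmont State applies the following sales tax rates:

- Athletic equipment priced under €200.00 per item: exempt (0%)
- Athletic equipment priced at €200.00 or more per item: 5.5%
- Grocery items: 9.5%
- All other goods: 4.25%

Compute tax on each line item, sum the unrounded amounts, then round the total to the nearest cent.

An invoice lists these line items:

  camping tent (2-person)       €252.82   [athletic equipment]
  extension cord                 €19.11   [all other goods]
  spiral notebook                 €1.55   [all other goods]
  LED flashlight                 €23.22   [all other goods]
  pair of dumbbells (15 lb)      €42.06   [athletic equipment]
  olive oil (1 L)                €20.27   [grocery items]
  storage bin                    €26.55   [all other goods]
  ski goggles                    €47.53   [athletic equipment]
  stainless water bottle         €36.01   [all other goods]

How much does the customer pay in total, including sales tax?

Camping tent (2-person) €252.82: athletic equipment, €200.00 or more → 5.5% → €13.9051
Extension cord €19.11: all other goods → 4.25% → €0.812175
Spiral notebook €1.55: all other goods → 4.25% → €0.065875
LED flashlight €23.22: all other goods → 4.25% → €0.98685
Pair of dumbbells (15 lb) €42.06: athletic equipment, under €200.00 → 0% → €0.00
Olive oil (1 L) €20.27: grocery items → 9.5% → €1.92565
Storage bin €26.55: all other goods → 4.25% → €1.128375
Ski goggles €47.53: athletic equipment, under €200.00 → 0% → €0.00
Stainless water bottle €36.01: all other goods → 4.25% → €1.530425
Subtotal = €469.12; unrounded tax = €20.35445 → €20.35; total due = €489.47

€489.47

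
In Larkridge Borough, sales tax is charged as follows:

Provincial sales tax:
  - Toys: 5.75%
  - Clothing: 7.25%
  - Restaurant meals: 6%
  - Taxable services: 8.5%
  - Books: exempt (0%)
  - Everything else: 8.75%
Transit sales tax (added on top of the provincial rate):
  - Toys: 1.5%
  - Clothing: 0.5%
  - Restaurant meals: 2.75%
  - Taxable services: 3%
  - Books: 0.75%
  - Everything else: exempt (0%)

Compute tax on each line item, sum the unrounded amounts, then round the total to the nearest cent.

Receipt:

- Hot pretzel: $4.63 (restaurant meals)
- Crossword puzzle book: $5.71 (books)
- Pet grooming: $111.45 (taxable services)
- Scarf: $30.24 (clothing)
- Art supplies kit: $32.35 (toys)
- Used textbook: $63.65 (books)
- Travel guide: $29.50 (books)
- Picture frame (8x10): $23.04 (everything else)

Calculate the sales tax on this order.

$20.67

Hot pretzel $4.63: restaurant meals → 6% + 2.75% transit = 8.75% → $0.405125
Crossword puzzle book $5.71: books → 0% + 0.75% transit = 0.75% → $0.042825
Pet grooming $111.45: taxable services → 8.5% + 3% transit = 11.5% → $12.81675
Scarf $30.24: clothing → 7.25% + 0.5% transit = 7.75% → $2.3436
Art supplies kit $32.35: toys → 5.75% + 1.5% transit = 7.25% → $2.345375
Used textbook $63.65: books → 0% + 0.75% transit = 0.75% → $0.477375
Travel guide $29.50: books → 0% + 0.75% transit = 0.75% → $0.22125
Picture frame (8x10) $23.04: everything else → 8.75% + 0% transit = 8.75% → $2.016
Unrounded tax sum = $20.6683 → $20.67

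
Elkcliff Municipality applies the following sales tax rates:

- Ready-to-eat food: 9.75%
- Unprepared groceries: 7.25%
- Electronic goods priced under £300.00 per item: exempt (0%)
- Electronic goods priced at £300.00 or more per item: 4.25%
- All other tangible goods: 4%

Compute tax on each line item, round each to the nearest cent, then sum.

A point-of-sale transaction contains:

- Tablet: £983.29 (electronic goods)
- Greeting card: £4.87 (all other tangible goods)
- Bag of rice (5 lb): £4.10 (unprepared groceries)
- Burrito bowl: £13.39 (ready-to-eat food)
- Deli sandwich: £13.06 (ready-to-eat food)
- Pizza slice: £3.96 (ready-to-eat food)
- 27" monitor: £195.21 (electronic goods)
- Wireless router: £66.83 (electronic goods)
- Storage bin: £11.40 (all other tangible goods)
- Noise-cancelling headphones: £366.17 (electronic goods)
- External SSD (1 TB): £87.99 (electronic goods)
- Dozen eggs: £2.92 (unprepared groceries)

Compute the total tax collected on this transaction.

£61.48

Tablet £983.29: electronic goods, £300.00 or more → 4.25% → £41.79
Greeting card £4.87: all other tangible goods → 4% → £0.19
Bag of rice (5 lb) £4.10: unprepared groceries → 7.25% → £0.30
Burrito bowl £13.39: ready-to-eat food → 9.75% → £1.31
Deli sandwich £13.06: ready-to-eat food → 9.75% → £1.27
Pizza slice £3.96: ready-to-eat food → 9.75% → £0.39
27" monitor £195.21: electronic goods, under £300.00 → 0% → £0.00
Wireless router £66.83: electronic goods, under £300.00 → 0% → £0.00
Storage bin £11.40: all other tangible goods → 4% → £0.46
Noise-cancelling headphones £366.17: electronic goods, £300.00 or more → 4.25% → £15.56
External SSD (1 TB) £87.99: electronic goods, under £300.00 → 0% → £0.00
Dozen eggs £2.92: unprepared groceries → 7.25% → £0.21
Total tax = £41.79 + £0.19 + £0.30 + £1.31 + £1.27 + £0.39 + £0.46 + £15.56 + £0.21 = £61.48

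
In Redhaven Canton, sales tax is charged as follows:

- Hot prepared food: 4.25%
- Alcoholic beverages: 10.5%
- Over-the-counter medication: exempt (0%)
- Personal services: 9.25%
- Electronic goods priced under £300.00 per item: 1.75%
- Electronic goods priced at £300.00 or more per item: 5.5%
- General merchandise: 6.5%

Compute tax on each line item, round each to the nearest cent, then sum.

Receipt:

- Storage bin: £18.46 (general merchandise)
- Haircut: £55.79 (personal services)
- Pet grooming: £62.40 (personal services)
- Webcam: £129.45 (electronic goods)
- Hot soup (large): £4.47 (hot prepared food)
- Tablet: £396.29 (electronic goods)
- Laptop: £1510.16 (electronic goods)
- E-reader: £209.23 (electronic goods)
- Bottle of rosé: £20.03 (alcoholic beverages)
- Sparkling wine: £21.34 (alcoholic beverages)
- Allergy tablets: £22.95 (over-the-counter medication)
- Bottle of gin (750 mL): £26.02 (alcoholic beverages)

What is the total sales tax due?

£130.18

Storage bin £18.46: general merchandise → 6.5% → £1.20
Haircut £55.79: personal services → 9.25% → £5.16
Pet grooming £62.40: personal services → 9.25% → £5.77
Webcam £129.45: electronic goods, under £300.00 → 1.75% → £2.27
Hot soup (large) £4.47: hot prepared food → 4.25% → £0.19
Tablet £396.29: electronic goods, £300.00 or more → 5.5% → £21.80
Laptop £1510.16: electronic goods, £300.00 or more → 5.5% → £83.06
E-reader £209.23: electronic goods, under £300.00 → 1.75% → £3.66
Bottle of rosé £20.03: alcoholic beverages → 10.5% → £2.10
Sparkling wine £21.34: alcoholic beverages → 10.5% → £2.24
Allergy tablets £22.95: over-the-counter medication → 0% → £0.00
Bottle of gin (750 mL) £26.02: alcoholic beverages → 10.5% → £2.73
Total tax = £1.20 + £5.16 + £5.77 + £2.27 + £0.19 + £21.80 + £83.06 + £3.66 + £2.10 + £2.24 + £2.73 = £130.18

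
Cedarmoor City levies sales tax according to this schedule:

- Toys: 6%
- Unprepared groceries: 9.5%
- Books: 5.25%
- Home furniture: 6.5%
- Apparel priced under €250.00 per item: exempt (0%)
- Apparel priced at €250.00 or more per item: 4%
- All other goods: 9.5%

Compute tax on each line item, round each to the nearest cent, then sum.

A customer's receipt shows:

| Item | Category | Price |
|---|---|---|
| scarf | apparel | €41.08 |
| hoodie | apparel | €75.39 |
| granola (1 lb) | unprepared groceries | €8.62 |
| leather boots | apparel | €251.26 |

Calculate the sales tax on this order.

€10.87

Scarf €41.08: apparel, under €250.00 → 0% → €0.00
Hoodie €75.39: apparel, under €250.00 → 0% → €0.00
Granola (1 lb) €8.62: unprepared groceries → 9.5% → €0.82
Leather boots €251.26: apparel, €250.00 or more → 4% → €10.05
Total tax = €0.82 + €10.05 = €10.87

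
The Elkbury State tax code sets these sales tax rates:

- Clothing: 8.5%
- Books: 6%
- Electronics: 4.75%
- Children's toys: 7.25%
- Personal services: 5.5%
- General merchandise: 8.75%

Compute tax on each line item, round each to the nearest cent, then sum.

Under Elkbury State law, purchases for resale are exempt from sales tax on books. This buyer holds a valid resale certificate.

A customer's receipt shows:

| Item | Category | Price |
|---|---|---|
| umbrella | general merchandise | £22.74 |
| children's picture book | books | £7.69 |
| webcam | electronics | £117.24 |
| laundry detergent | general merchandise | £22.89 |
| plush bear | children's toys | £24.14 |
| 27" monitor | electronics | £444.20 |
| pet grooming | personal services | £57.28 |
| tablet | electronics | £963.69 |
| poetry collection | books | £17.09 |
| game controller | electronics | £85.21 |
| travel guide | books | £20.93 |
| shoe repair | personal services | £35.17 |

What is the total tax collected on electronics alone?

Webcam £117.24: electronics → 4.75% → £5.57
27" monitor £444.20: electronics → 4.75% → £21.10
Tablet £963.69: electronics → 4.75% → £45.78
Game controller £85.21: electronics → 4.75% → £4.05
Tax on electronics = £5.57 + £21.10 + £45.78 + £4.05 = £76.50

£76.50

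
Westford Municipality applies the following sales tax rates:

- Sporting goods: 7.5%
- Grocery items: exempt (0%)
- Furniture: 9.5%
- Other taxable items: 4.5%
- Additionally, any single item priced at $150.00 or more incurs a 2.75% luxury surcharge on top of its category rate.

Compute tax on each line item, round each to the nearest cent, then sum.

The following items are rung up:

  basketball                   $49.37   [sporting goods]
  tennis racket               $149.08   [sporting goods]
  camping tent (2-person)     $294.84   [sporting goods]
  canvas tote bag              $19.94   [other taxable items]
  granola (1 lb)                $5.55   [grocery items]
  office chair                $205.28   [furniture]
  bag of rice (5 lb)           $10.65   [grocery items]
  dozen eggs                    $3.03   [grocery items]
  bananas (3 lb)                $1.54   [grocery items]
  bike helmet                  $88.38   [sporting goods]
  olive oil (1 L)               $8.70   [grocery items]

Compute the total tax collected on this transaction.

$77.78

Basketball $49.37: sporting goods → 7.5% → $3.70
Tennis racket $149.08: sporting goods → 7.5% → $11.18
Camping tent (2-person) $294.84: sporting goods → 7.5% + 2.75% surcharge = 10.25% → $30.22
Canvas tote bag $19.94: other taxable items → 4.5% → $0.90
Granola (1 lb) $5.55: grocery items → 0% → $0.00
Office chair $205.28: furniture → 9.5% + 2.75% surcharge = 12.25% → $25.15
Bag of rice (5 lb) $10.65: grocery items → 0% → $0.00
Dozen eggs $3.03: grocery items → 0% → $0.00
Bananas (3 lb) $1.54: grocery items → 0% → $0.00
Bike helmet $88.38: sporting goods → 7.5% → $6.63
Olive oil (1 L) $8.70: grocery items → 0% → $0.00
Total tax = $3.70 + $11.18 + $30.22 + $0.90 + $25.15 + $6.63 = $77.78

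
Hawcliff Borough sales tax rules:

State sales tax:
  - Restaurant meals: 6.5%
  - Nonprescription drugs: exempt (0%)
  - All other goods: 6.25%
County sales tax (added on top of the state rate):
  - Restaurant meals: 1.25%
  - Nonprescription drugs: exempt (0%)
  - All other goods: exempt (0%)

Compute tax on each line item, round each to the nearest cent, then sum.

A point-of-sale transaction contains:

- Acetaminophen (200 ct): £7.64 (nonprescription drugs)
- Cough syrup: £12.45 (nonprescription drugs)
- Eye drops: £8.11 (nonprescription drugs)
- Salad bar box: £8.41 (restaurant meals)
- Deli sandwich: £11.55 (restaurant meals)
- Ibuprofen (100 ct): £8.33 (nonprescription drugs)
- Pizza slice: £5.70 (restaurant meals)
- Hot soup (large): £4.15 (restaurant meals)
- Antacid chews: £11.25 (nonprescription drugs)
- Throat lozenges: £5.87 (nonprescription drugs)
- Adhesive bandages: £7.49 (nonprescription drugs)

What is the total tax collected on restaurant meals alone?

£2.31

Salad bar box £8.41: restaurant meals → 6.5% + 1.25% county = 7.75% → £0.65
Deli sandwich £11.55: restaurant meals → 6.5% + 1.25% county = 7.75% → £0.90
Pizza slice £5.70: restaurant meals → 6.5% + 1.25% county = 7.75% → £0.44
Hot soup (large) £4.15: restaurant meals → 6.5% + 1.25% county = 7.75% → £0.32
Tax on restaurant meals = £0.65 + £0.90 + £0.44 + £0.32 = £2.31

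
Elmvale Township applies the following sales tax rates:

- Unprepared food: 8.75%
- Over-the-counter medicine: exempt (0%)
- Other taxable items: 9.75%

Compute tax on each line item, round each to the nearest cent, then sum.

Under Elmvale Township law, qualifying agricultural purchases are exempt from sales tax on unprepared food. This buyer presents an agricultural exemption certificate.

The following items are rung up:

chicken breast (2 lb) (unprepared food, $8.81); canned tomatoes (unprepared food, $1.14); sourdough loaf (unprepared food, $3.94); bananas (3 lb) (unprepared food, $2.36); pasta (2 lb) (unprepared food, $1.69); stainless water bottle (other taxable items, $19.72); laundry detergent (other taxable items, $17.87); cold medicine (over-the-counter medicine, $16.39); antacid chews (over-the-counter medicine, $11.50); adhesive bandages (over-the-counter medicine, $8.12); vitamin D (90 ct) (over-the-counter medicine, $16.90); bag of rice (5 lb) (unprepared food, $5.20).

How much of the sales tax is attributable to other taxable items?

$3.66

Stainless water bottle $19.72: other taxable items → 9.75% → $1.92
Laundry detergent $17.87: other taxable items → 9.75% → $1.74
Tax on other taxable items = $1.92 + $1.74 = $3.66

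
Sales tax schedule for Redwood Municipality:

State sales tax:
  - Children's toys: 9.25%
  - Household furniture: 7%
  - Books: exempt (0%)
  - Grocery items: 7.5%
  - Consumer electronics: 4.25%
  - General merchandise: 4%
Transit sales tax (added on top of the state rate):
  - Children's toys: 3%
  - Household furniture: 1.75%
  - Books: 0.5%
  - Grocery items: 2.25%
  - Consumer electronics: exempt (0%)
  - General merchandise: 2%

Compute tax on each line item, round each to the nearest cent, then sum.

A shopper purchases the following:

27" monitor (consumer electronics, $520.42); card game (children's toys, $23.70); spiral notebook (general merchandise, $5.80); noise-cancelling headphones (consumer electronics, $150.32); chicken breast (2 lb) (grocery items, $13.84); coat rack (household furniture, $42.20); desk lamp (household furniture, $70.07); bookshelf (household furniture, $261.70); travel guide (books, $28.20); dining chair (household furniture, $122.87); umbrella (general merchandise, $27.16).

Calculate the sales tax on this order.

$78.35

27" monitor $520.42: consumer electronics → 4.25% + 0% transit = 4.25% → $22.12
Card game $23.70: children's toys → 9.25% + 3% transit = 12.25% → $2.90
Spiral notebook $5.80: general merchandise → 4% + 2% transit = 6% → $0.35
Noise-cancelling headphones $150.32: consumer electronics → 4.25% + 0% transit = 4.25% → $6.39
Chicken breast (2 lb) $13.84: grocery items → 7.5% + 2.25% transit = 9.75% → $1.35
Coat rack $42.20: household furniture → 7% + 1.75% transit = 8.75% → $3.69
Desk lamp $70.07: household furniture → 7% + 1.75% transit = 8.75% → $6.13
Bookshelf $261.70: household furniture → 7% + 1.75% transit = 8.75% → $22.90
Travel guide $28.20: books → 0% + 0.5% transit = 0.5% → $0.14
Dining chair $122.87: household furniture → 7% + 1.75% transit = 8.75% → $10.75
Umbrella $27.16: general merchandise → 4% + 2% transit = 6% → $1.63
Total tax = $22.12 + $2.90 + $0.35 + $6.39 + $1.35 + $3.69 + $6.13 + $22.90 + $0.14 + $10.75 + $1.63 = $78.35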